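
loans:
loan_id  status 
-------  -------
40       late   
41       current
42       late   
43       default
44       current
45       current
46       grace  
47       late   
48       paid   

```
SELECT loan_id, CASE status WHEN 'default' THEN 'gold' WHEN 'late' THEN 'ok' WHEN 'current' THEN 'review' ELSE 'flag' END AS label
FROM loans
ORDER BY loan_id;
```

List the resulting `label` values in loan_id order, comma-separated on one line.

ok, review, ok, gold, review, review, flag, ok, flag

loan_id=40: status='late' → ok
loan_id=41: status='current' → review
loan_id=42: status='late' → ok
loan_id=43: status='default' → gold
loan_id=44: status='current' → review
loan_id=45: status='current' → review
loan_id=46: ELSE → flag
loan_id=47: status='late' → ok
loan_id=48: ELSE → flag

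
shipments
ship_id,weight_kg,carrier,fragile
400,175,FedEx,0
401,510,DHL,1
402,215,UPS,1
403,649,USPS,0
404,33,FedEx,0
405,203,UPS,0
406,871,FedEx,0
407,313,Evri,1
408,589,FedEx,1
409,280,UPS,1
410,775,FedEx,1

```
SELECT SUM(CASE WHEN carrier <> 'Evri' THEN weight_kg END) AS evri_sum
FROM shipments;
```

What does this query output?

4300

ship_id=400: ✓ → 175
ship_id=401: ✓ → 510
ship_id=402: ✓ → 215
ship_id=403: ✓ → 649
ship_id=404: ✓ → 33
ship_id=405: ✓ → 203
ship_id=406: ✓ → 871
ship_id=407: ✗
ship_id=408: ✓ → 589
ship_id=409: ✓ → 280
ship_id=410: ✓ → 775
evri_sum = 175 + 510 + 215 + 649 + 33 + 203 + 871 + 589 + 280 + 775 = 4300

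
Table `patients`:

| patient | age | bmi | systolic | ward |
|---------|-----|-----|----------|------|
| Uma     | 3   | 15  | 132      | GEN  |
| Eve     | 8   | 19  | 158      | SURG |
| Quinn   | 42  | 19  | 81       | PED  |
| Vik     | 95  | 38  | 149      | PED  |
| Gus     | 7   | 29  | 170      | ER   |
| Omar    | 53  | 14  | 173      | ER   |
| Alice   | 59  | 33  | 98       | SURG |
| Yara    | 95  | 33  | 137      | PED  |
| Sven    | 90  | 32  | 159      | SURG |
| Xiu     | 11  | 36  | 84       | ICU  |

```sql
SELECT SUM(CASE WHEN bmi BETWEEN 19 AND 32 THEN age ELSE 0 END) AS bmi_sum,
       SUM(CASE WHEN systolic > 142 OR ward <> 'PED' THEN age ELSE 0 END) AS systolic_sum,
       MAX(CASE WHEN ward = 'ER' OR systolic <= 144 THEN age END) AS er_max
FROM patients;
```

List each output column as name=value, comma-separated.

bmi_sum=147, systolic_sum=326, er_max=95

[bmi_sum: bmi BETWEEN 19 AND 32]
patient=Uma: ✗
patient=Eve: ✓ → 8
patient=Quinn: ✓ → 42
patient=Vik: ✗
patient=Gus: ✓ → 7
patient=Omar: ✗
patient=Alice: ✗
patient=Yara: ✗
patient=Sven: ✓ → 90
patient=Xiu: ✗
bmi_sum = 8 + 42 + 7 + 90 = 147
—
[systolic_sum: systolic > 142 OR ward <> 'PED']
patient=Uma: ✓ → 3
patient=Eve: ✓ → 8
patient=Quinn: ✗
patient=Vik: ✓ → 95
patient=Gus: ✓ → 7
patient=Omar: ✓ → 53
patient=Alice: ✓ → 59
patient=Yara: ✗
patient=Sven: ✓ → 90
patient=Xiu: ✓ → 11
systolic_sum = 3 + 8 + 95 + 7 + 53 + 59 + 90 + 11 = 326
—
[er_max: ward = 'ER' OR systolic <= 144]
patient=Uma: ✓ → 3
patient=Eve: ✗
patient=Quinn: ✓ → 42
patient=Vik: ✗
patient=Gus: ✓ → 7
patient=Omar: ✓ → 53
patient=Alice: ✓ → 59
patient=Yara: ✓ → 95
patient=Sven: ✗
patient=Xiu: ✓ → 11
er_max = MAX(3, 42, 7, 53, 59, 95, 11) = 95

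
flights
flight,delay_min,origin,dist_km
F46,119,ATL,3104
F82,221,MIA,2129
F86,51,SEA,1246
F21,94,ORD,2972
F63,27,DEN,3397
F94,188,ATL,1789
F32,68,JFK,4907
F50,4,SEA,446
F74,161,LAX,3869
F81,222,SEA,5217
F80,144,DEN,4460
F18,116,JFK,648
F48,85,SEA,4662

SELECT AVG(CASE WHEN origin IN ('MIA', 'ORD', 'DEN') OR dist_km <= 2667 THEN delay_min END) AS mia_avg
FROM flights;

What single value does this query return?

flight=F46: ✗
flight=F82: ✓ → 221
flight=F86: ✓ → 51
flight=F21: ✓ → 94
flight=F63: ✓ → 27
flight=F94: ✓ → 188
flight=F32: ✗
flight=F50: ✓ → 4
flight=F74: ✗
flight=F81: ✗
flight=F80: ✓ → 144
flight=F18: ✓ → 116
flight=F48: ✗
mia_avg = (221 + 51 + 94 + 27 + 188 + 4 + 144 + 116) / 8 = 105.625

105.625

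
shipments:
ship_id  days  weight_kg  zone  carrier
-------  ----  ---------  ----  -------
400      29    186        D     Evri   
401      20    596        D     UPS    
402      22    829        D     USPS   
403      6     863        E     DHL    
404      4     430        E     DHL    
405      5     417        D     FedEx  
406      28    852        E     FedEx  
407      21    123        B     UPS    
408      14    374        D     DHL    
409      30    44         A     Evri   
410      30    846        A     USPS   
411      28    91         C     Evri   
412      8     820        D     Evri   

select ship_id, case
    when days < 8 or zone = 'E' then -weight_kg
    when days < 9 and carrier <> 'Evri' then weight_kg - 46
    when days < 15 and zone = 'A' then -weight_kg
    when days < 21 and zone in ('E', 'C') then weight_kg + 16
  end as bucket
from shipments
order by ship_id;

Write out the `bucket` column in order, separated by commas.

NULL, NULL, NULL, -863, -430, -417, -852, NULL, NULL, NULL, NULL, NULL, NULL

ship_id=400: (no match → NULL) → NULL
ship_id=401: (no match → NULL) → NULL
ship_id=402: (no match → NULL) → NULL
ship_id=403: days < 8 or zone = 'E' → -863
ship_id=404: days < 8 or zone = 'E' → -430
ship_id=405: days < 8 or zone = 'E' → -417
ship_id=406: days < 8 or zone = 'E' → -852
ship_id=407: (no match → NULL) → NULL
ship_id=408: (no match → NULL) → NULL
ship_id=409: (no match → NULL) → NULL
ship_id=410: (no match → NULL) → NULL
ship_id=411: (no match → NULL) → NULL
ship_id=412: (no match → NULL) → NULL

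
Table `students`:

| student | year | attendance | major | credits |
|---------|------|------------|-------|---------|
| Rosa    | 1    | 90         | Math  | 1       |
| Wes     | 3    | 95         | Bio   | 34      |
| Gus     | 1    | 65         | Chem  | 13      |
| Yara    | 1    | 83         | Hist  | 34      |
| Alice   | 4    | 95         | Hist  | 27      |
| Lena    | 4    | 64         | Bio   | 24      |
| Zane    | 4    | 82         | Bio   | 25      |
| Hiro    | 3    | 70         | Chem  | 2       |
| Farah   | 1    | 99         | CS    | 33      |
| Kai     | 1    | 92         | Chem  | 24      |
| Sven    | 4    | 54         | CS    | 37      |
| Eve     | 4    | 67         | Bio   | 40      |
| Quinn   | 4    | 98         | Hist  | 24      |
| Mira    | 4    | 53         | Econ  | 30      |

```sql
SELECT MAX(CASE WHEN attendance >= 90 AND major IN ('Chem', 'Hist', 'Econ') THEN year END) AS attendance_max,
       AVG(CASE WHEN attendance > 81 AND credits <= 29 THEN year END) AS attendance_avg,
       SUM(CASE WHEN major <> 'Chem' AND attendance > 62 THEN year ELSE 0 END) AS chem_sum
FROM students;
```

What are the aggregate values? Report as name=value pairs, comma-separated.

[attendance_max: attendance >= 90 AND major IN ('Chem', 'Hist', 'Econ')]
student=Rosa: ✗
student=Wes: ✗
student=Gus: ✗
student=Yara: ✗
student=Alice: ✓ → 4
student=Lena: ✗
student=Zane: ✗
student=Hiro: ✗
student=Farah: ✗
student=Kai: ✓ → 1
student=Sven: ✗
student=Eve: ✗
student=Quinn: ✓ → 4
student=Mira: ✗
attendance_max = MAX(4, 1, 4) = 4
—
[attendance_avg: attendance > 81 AND credits <= 29]
student=Rosa: ✓ → 1
student=Wes: ✗
student=Gus: ✗
student=Yara: ✗
student=Alice: ✓ → 4
student=Lena: ✗
student=Zane: ✓ → 4
student=Hiro: ✗
student=Farah: ✗
student=Kai: ✓ → 1
student=Sven: ✗
student=Eve: ✗
student=Quinn: ✓ → 4
student=Mira: ✗
attendance_avg = (1 + 4 + 4 + 1 + 4) / 5 = 2.8
—
[chem_sum: major <> 'Chem' AND attendance > 62]
student=Rosa: ✓ → 1
student=Wes: ✓ → 3
student=Gus: ✗
student=Yara: ✓ → 1
student=Alice: ✓ → 4
student=Lena: ✓ → 4
student=Zane: ✓ → 4
student=Hiro: ✗
student=Farah: ✓ → 1
student=Kai: ✗
student=Sven: ✗
student=Eve: ✓ → 4
student=Quinn: ✓ → 4
student=Mira: ✗
chem_sum = 1 + 3 + 1 + 4 + 4 + 4 + 1 + 4 + 4 = 26

attendance_max=4, attendance_avg=2.8, chem_sum=26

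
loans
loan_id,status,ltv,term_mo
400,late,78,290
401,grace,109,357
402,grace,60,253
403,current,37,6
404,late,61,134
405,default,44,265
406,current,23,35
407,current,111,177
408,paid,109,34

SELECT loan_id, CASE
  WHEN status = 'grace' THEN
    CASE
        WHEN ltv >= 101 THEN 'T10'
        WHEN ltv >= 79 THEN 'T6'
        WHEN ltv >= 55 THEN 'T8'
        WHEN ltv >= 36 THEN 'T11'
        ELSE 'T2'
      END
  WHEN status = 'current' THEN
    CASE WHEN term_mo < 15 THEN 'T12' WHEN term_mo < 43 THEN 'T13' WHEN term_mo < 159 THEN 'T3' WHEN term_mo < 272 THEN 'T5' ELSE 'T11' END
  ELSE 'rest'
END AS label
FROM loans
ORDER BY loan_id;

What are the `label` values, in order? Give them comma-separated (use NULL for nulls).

rest, T10, T8, T12, rest, rest, T13, T5, rest

loan_id=400: status='late' → outer ELSE → rest
loan_id=401: status='grace' → inner[ltv >= 101] → T10
loan_id=402: status='grace' → inner[ltv >= 55] → T8
loan_id=403: status='current' → inner[term_mo < 15] → T12
loan_id=404: status='late' → outer ELSE → rest
loan_id=405: status='default' → outer ELSE → rest
loan_id=406: status='current' → inner[term_mo < 43] → T13
loan_id=407: status='current' → inner[term_mo < 272] → T5
loan_id=408: status='paid' → outer ELSE → rest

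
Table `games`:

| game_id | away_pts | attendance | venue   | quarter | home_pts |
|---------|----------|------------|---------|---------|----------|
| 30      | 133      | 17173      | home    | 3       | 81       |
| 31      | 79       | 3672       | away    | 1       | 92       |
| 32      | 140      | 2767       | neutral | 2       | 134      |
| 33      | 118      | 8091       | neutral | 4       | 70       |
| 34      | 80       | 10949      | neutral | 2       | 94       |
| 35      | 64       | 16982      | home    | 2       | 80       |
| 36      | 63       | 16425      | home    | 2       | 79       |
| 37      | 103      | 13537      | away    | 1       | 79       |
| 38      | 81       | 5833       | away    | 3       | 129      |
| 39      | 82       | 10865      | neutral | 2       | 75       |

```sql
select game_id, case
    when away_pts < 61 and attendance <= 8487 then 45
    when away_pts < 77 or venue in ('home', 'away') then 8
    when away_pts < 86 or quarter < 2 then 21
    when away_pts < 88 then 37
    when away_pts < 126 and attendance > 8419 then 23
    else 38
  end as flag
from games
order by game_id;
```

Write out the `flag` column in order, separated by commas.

8, 8, 38, 38, 21, 8, 8, 8, 8, 21

game_id=30: away_pts < 77 or venue in ('home', 'away') → 8
game_id=31: away_pts < 77 or venue in ('home', 'away') → 8
game_id=32: ELSE → 38
game_id=33: ELSE → 38
game_id=34: away_pts < 86 or quarter < 2 → 21
game_id=35: away_pts < 77 or venue in ('home', 'away') → 8
game_id=36: away_pts < 77 or venue in ('home', 'away') → 8
game_id=37: away_pts < 77 or venue in ('home', 'away') → 8
game_id=38: away_pts < 77 or venue in ('home', 'away') → 8
game_id=39: away_pts < 86 or quarter < 2 → 21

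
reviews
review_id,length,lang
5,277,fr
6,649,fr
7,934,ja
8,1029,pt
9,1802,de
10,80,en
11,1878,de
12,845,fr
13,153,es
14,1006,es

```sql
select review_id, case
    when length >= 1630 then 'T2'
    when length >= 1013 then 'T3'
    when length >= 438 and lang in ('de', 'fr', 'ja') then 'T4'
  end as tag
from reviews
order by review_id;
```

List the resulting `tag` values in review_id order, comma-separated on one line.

review_id=5: (no match → NULL) → NULL
review_id=6: length >= 438 and lang in ('de', 'fr', 'ja') → T4
review_id=7: length >= 438 and lang in ('de', 'fr', 'ja') → T4
review_id=8: length >= 1013 → T3
review_id=9: length >= 1630 → T2
review_id=10: (no match → NULL) → NULL
review_id=11: length >= 1630 → T2
review_id=12: length >= 438 and lang in ('de', 'fr', 'ja') → T4
review_id=13: (no match → NULL) → NULL
review_id=14: (no match → NULL) → NULL

NULL, T4, T4, T3, T2, NULL, T2, T4, NULL, NULL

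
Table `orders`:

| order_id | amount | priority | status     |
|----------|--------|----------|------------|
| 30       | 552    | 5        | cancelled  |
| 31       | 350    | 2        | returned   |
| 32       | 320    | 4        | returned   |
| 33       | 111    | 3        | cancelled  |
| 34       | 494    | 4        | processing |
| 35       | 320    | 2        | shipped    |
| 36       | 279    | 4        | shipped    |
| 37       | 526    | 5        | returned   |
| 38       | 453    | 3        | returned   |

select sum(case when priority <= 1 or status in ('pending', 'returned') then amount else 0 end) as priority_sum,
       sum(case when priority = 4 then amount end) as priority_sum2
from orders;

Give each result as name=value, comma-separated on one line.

priority_sum=1649, priority_sum2=1093

[priority_sum: priority <= 1 or status in ('pending', 'returned')]
order_id=30: ✗
order_id=31: ✓ → 350
order_id=32: ✓ → 320
order_id=33: ✗
order_id=34: ✗
order_id=35: ✗
order_id=36: ✗
order_id=37: ✓ → 526
order_id=38: ✓ → 453
priority_sum = 350 + 320 + 526 + 453 = 1649
—
[priority_sum2: priority = 4]
order_id=30: ✗
order_id=31: ✗
order_id=32: ✓ → 320
order_id=33: ✗
order_id=34: ✓ → 494
order_id=35: ✗
order_id=36: ✓ → 279
order_id=37: ✗
order_id=38: ✗
priority_sum2 = 320 + 494 + 279 = 1093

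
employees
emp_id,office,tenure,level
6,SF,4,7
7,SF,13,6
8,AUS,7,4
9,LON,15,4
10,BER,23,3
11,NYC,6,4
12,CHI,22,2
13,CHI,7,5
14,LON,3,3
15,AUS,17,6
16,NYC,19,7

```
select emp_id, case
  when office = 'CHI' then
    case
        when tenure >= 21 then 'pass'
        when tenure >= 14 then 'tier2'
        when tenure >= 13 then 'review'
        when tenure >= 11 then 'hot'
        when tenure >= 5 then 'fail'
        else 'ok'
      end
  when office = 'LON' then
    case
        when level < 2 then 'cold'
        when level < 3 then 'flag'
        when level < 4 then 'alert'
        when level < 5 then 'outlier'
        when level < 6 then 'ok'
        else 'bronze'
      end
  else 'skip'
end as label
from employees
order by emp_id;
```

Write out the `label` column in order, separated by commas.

emp_id=6: office='SF' → outer ELSE → skip
emp_id=7: office='SF' → outer ELSE → skip
emp_id=8: office='AUS' → outer ELSE → skip
emp_id=9: office='LON' → inner[level < 5] → outlier
emp_id=10: office='BER' → outer ELSE → skip
emp_id=11: office='NYC' → outer ELSE → skip
emp_id=12: office='CHI' → inner[tenure >= 21] → pass
emp_id=13: office='CHI' → inner[tenure >= 5] → fail
emp_id=14: office='LON' → inner[level < 4] → alert
emp_id=15: office='AUS' → outer ELSE → skip
emp_id=16: office='NYC' → outer ELSE → skip

skip, skip, skip, outlier, skip, skip, pass, fail, alert, skip, skip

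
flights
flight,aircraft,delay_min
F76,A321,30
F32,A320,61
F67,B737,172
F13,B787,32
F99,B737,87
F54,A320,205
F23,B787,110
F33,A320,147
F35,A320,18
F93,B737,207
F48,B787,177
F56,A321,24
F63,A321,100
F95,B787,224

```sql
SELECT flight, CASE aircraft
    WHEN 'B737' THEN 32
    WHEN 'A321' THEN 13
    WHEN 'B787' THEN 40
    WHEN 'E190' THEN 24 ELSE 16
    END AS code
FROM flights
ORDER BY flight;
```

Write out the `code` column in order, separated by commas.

40, 40, 16, 16, 16, 40, 16, 13, 13, 32, 13, 32, 40, 32

flight=F13: aircraft='B787' → 40
flight=F23: aircraft='B787' → 40
flight=F32: ELSE → 16
flight=F33: ELSE → 16
flight=F35: ELSE → 16
flight=F48: aircraft='B787' → 40
flight=F54: ELSE → 16
flight=F56: aircraft='A321' → 13
flight=F63: aircraft='A321' → 13
flight=F67: aircraft='B737' → 32
flight=F76: aircraft='A321' → 13
flight=F93: aircraft='B737' → 32
flight=F95: aircraft='B787' → 40
flight=F99: aircraft='B737' → 32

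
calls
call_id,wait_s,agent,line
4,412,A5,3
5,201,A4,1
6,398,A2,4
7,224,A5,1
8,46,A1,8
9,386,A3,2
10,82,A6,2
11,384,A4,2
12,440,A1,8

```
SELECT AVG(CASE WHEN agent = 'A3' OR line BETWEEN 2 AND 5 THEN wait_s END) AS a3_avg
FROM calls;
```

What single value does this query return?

332.4

call_id=4: ✓ → 412
call_id=5: ✗
call_id=6: ✓ → 398
call_id=7: ✗
call_id=8: ✗
call_id=9: ✓ → 386
call_id=10: ✓ → 82
call_id=11: ✓ → 384
call_id=12: ✗
a3_avg = (412 + 398 + 386 + 82 + 384) / 5 = 332.4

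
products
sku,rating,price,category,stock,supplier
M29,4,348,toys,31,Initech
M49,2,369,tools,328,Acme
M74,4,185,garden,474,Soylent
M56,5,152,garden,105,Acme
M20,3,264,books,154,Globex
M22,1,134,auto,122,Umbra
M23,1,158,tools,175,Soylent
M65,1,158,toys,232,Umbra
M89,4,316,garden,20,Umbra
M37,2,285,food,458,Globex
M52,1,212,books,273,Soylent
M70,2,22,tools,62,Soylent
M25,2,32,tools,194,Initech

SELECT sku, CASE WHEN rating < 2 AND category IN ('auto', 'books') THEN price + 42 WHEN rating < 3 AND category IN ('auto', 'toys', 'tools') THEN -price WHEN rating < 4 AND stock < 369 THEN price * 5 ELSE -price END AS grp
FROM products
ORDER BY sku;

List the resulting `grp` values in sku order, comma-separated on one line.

1320, 176, -158, -32, -348, -285, -369, 254, -152, -158, -22, -185, -316

sku=M20: rating < 4 AND stock < 369 → 1320
sku=M22: rating < 2 AND category IN ('auto', 'books') → 176
sku=M23: rating < 3 AND category IN ('auto', 'toys', 'tools') → -158
sku=M25: rating < 3 AND category IN ('auto', 'toys', 'tools') → -32
sku=M29: ELSE → -348
sku=M37: ELSE → -285
sku=M49: rating < 3 AND category IN ('auto', 'toys', 'tools') → -369
sku=M52: rating < 2 AND category IN ('auto', 'books') → 254
sku=M56: ELSE → -152
sku=M65: rating < 3 AND category IN ('auto', 'toys', 'tools') → -158
sku=M70: rating < 3 AND category IN ('auto', 'toys', 'tools') → -22
sku=M74: ELSE → -185
sku=M89: ELSE → -316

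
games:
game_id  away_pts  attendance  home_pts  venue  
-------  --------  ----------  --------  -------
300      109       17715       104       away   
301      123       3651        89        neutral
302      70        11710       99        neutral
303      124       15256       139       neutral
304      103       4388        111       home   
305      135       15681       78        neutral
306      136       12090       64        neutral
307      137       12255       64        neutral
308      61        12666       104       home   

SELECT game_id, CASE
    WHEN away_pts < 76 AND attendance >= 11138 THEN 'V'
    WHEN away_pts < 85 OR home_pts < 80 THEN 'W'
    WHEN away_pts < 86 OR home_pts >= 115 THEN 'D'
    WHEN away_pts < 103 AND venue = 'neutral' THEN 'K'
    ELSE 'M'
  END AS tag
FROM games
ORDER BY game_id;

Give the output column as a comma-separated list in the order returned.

M, M, V, D, M, W, W, W, V

game_id=300: ELSE → M
game_id=301: ELSE → M
game_id=302: away_pts < 76 AND attendance >= 11138 → V
game_id=303: away_pts < 86 OR home_pts >= 115 → D
game_id=304: ELSE → M
game_id=305: away_pts < 85 OR home_pts < 80 → W
game_id=306: away_pts < 85 OR home_pts < 80 → W
game_id=307: away_pts < 85 OR home_pts < 80 → W
game_id=308: away_pts < 76 AND attendance >= 11138 → V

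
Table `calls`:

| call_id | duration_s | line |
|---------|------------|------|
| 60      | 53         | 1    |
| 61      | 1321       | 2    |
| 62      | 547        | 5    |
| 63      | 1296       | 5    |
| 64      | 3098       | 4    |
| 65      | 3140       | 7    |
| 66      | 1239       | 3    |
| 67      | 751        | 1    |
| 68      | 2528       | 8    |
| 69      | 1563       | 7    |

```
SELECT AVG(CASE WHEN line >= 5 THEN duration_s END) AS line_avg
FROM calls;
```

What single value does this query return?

call_id=60: ✗
call_id=61: ✗
call_id=62: ✓ → 547
call_id=63: ✓ → 1296
call_id=64: ✗
call_id=65: ✓ → 3140
call_id=66: ✗
call_id=67: ✗
call_id=68: ✓ → 2528
call_id=69: ✓ → 1563
line_avg = (547 + 1296 + 3140 + 2528 + 1563) / 5 = 1814.8

1814.8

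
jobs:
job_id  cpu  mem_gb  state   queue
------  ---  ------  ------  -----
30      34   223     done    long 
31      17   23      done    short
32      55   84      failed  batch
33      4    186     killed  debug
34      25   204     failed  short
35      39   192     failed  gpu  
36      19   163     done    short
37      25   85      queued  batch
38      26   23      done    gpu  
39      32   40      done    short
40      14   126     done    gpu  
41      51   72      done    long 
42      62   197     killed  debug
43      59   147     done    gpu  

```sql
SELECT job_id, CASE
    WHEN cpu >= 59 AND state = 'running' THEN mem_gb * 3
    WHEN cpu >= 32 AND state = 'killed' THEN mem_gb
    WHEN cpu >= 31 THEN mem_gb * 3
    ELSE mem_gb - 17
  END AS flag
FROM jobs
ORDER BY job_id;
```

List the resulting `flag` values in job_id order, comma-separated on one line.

job_id=30: cpu >= 31 → 669
job_id=31: ELSE → 6
job_id=32: cpu >= 31 → 252
job_id=33: ELSE → 169
job_id=34: ELSE → 187
job_id=35: cpu >= 31 → 576
job_id=36: ELSE → 146
job_id=37: ELSE → 68
job_id=38: ELSE → 6
job_id=39: cpu >= 31 → 120
job_id=40: ELSE → 109
job_id=41: cpu >= 31 → 216
job_id=42: cpu >= 32 AND state = 'killed' → 197
job_id=43: cpu >= 31 → 441

669, 6, 252, 169, 187, 576, 146, 68, 6, 120, 109, 216, 197, 441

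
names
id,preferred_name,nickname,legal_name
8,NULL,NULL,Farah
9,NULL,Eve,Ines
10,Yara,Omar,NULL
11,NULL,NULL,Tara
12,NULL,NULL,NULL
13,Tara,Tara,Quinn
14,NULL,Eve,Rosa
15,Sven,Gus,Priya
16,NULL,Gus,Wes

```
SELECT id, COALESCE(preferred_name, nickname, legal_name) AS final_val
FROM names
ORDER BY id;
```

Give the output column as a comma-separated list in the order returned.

Farah, Eve, Yara, Tara, NULL, Tara, Eve, Sven, Gus

id=8: preferred_name=NULL, nickname=NULL, legal_name=Farah → Farah
id=9: preferred_name=NULL, nickname=Eve → Eve
id=10: preferred_name=Yara → Yara
id=11: preferred_name=NULL, nickname=NULL, legal_name=Tara → Tara
id=12: preferred_name=NULL, nickname=NULL, legal_name=NULL (all NULL) → NULL
id=13: preferred_name=Tara → Tara
id=14: preferred_name=NULL, nickname=Eve → Eve
id=15: preferred_name=Sven → Sven
id=16: preferred_name=NULL, nickname=Gus → Gus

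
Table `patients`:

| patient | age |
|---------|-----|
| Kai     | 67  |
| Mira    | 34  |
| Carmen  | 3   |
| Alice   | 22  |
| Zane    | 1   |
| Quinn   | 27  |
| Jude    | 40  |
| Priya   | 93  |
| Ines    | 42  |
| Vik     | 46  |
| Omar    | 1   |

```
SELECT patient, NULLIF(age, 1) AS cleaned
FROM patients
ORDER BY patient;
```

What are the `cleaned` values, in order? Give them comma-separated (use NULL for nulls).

22, 3, 42, 40, 67, 34, NULL, 93, 27, 46, NULL

patient=Alice: age=22 vs 1: differ → 22
patient=Carmen: age=3 vs 1: differ → 3
patient=Ines: age=42 vs 1: differ → 42
patient=Jude: age=40 vs 1: differ → 40
patient=Kai: age=67 vs 1: differ → 67
patient=Mira: age=34 vs 1: differ → 34
patient=Omar: age=1 vs 1: equal → NULL
patient=Priya: age=93 vs 1: differ → 93
patient=Quinn: age=27 vs 1: differ → 27
patient=Vik: age=46 vs 1: differ → 46
patient=Zane: age=1 vs 1: equal → NULL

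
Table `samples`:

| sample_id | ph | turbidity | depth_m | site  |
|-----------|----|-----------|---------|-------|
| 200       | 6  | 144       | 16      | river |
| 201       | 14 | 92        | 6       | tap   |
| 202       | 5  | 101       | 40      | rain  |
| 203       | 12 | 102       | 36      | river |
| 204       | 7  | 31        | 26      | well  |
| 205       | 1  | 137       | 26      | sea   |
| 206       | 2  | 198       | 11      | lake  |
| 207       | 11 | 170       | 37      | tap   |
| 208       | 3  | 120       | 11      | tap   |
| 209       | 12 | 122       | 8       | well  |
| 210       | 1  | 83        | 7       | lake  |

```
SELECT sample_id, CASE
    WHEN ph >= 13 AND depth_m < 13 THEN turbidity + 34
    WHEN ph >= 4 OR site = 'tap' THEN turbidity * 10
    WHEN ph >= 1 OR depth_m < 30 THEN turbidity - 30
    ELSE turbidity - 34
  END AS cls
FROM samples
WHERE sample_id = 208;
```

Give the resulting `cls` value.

sample_id = 208: ph=3, turbidity=120, depth_m=11, site=tap.
ph >= 13 AND depth_m < 13 → false
ph >= 4 OR site = 'tap' → true → 1200

1200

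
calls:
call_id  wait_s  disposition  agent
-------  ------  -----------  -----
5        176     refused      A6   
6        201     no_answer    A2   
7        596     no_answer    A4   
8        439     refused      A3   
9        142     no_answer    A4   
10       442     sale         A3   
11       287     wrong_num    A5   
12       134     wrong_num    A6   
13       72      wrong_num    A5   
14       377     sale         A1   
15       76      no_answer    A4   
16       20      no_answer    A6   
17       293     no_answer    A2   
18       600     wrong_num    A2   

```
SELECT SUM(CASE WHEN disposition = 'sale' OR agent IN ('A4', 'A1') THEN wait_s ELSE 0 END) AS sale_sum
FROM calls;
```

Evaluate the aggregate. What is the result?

call_id=5: ✗
call_id=6: ✗
call_id=7: ✓ → 596
call_id=8: ✗
call_id=9: ✓ → 142
call_id=10: ✓ → 442
call_id=11: ✗
call_id=12: ✗
call_id=13: ✗
call_id=14: ✓ → 377
call_id=15: ✓ → 76
call_id=16: ✗
call_id=17: ✗
call_id=18: ✗
sale_sum = 596 + 142 + 442 + 377 + 76 = 1633

1633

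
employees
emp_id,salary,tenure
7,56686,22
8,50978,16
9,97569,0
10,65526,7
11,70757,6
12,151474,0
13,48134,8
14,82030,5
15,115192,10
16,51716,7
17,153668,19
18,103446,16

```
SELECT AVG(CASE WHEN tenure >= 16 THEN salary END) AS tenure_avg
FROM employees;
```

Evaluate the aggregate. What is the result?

emp_id=7: ✓ → 56686
emp_id=8: ✓ → 50978
emp_id=9: ✗
emp_id=10: ✗
emp_id=11: ✗
emp_id=12: ✗
emp_id=13: ✗
emp_id=14: ✗
emp_id=15: ✗
emp_id=16: ✗
emp_id=17: ✓ → 153668
emp_id=18: ✓ → 103446
tenure_avg = (56686 + 50978 + 153668 + 103446) / 4 = 91194.5

91194.5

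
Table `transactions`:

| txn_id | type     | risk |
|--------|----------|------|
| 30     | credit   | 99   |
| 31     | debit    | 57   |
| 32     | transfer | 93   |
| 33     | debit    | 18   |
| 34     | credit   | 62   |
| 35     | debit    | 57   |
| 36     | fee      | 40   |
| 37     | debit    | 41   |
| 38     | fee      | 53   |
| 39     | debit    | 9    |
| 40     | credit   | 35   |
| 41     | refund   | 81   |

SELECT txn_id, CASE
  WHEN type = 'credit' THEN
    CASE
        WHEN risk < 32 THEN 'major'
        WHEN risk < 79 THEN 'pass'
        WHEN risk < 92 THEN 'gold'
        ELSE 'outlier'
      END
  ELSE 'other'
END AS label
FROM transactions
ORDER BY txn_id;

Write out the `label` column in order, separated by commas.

outlier, other, other, other, pass, other, other, other, other, other, pass, other

txn_id=30: type='credit' → inner[ELSE] → outlier
txn_id=31: type='debit' → outer ELSE → other
txn_id=32: type='transfer' → outer ELSE → other
txn_id=33: type='debit' → outer ELSE → other
txn_id=34: type='credit' → inner[risk < 79] → pass
txn_id=35: type='debit' → outer ELSE → other
txn_id=36: type='fee' → outer ELSE → other
txn_id=37: type='debit' → outer ELSE → other
txn_id=38: type='fee' → outer ELSE → other
txn_id=39: type='debit' → outer ELSE → other
txn_id=40: type='credit' → inner[risk < 79] → pass
txn_id=41: type='refund' → outer ELSE → other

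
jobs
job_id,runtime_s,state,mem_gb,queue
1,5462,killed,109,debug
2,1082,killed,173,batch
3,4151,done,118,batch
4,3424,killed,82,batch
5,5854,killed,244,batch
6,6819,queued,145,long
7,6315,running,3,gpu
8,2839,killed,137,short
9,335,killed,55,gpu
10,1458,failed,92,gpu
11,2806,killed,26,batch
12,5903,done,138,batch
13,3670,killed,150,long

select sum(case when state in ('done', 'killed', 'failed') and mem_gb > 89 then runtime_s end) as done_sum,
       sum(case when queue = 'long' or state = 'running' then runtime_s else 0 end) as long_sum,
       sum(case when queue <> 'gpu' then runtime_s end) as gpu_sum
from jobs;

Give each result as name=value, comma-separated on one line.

done_sum=30419, long_sum=16804, gpu_sum=42010

[done_sum: state in ('done', 'killed', 'failed') and mem_gb > 89]
job_id=1: ✓ → 5462
job_id=2: ✓ → 1082
job_id=3: ✓ → 4151
job_id=4: ✗
job_id=5: ✓ → 5854
job_id=6: ✗
job_id=7: ✗
job_id=8: ✓ → 2839
job_id=9: ✗
job_id=10: ✓ → 1458
job_id=11: ✗
job_id=12: ✓ → 5903
job_id=13: ✓ → 3670
done_sum = 5462 + 1082 + 4151 + 5854 + 2839 + 1458 + 5903 + 3670 = 30419
—
[long_sum: queue = 'long' or state = 'running']
job_id=1: ✗
job_id=2: ✗
job_id=3: ✗
job_id=4: ✗
job_id=5: ✗
job_id=6: ✓ → 6819
job_id=7: ✓ → 6315
job_id=8: ✗
job_id=9: ✗
job_id=10: ✗
job_id=11: ✗
job_id=12: ✗
job_id=13: ✓ → 3670
long_sum = 6819 + 6315 + 3670 = 16804
—
[gpu_sum: queue <> 'gpu']
job_id=1: ✓ → 5462
job_id=2: ✓ → 1082
job_id=3: ✓ → 4151
job_id=4: ✓ → 3424
job_id=5: ✓ → 5854
job_id=6: ✓ → 6819
job_id=7: ✗
job_id=8: ✓ → 2839
job_id=9: ✗
job_id=10: ✗
job_id=11: ✓ → 2806
job_id=12: ✓ → 5903
job_id=13: ✓ → 3670
gpu_sum = 5462 + 1082 + 4151 + 3424 + 5854 + 6819 + 2839 + 2806 + 5903 + 3670 = 42010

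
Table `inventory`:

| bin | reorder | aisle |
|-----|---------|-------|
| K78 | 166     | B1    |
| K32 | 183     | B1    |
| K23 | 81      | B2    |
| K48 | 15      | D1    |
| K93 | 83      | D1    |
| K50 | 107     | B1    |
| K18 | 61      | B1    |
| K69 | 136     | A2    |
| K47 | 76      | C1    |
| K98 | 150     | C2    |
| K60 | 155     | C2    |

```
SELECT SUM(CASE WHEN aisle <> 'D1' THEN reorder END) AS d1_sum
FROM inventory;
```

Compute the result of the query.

1115

bin=K78: ✓ → 166
bin=K32: ✓ → 183
bin=K23: ✓ → 81
bin=K48: ✗
bin=K93: ✗
bin=K50: ✓ → 107
bin=K18: ✓ → 61
bin=K69: ✓ → 136
bin=K47: ✓ → 76
bin=K98: ✓ → 150
bin=K60: ✓ → 155
d1_sum = 166 + 183 + 81 + 107 + 61 + 136 + 76 + 150 + 155 = 1115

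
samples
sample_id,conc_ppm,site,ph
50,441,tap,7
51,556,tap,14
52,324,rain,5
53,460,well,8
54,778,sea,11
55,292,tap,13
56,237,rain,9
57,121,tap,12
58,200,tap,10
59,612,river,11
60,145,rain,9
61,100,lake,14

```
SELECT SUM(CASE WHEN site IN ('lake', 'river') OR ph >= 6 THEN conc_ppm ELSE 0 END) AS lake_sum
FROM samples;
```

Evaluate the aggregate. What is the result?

sample_id=50: ✓ → 441
sample_id=51: ✓ → 556
sample_id=52: ✗
sample_id=53: ✓ → 460
sample_id=54: ✓ → 778
sample_id=55: ✓ → 292
sample_id=56: ✓ → 237
sample_id=57: ✓ → 121
sample_id=58: ✓ → 200
sample_id=59: ✓ → 612
sample_id=60: ✓ → 145
sample_id=61: ✓ → 100
lake_sum = 441 + 556 + 460 + 778 + 292 + 237 + 121 + 200 + 612 + 145 + 100 = 3942

3942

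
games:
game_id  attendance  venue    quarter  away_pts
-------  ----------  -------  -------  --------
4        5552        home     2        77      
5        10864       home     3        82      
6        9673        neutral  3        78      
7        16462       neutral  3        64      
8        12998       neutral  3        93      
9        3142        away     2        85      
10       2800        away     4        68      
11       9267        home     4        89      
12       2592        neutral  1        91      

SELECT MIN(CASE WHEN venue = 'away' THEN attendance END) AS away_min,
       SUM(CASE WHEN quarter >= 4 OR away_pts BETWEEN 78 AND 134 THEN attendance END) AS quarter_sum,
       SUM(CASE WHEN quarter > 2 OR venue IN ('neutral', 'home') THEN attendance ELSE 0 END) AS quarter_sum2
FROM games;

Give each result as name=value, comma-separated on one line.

[away_min: venue = 'away']
game_id=4: ✗
game_id=5: ✗
game_id=6: ✗
game_id=7: ✗
game_id=8: ✗
game_id=9: ✓ → 3142
game_id=10: ✓ → 2800
game_id=11: ✗
game_id=12: ✗
away_min = MIN(3142, 2800) = 2800
—
[quarter_sum: quarter >= 4 OR away_pts BETWEEN 78 AND 134]
game_id=4: ✗
game_id=5: ✓ → 10864
game_id=6: ✓ → 9673
game_id=7: ✗
game_id=8: ✓ → 12998
game_id=9: ✓ → 3142
game_id=10: ✓ → 2800
game_id=11: ✓ → 9267
game_id=12: ✓ → 2592
quarter_sum = 10864 + 9673 + 12998 + 3142 + 2800 + 9267 + 2592 = 51336
—
[quarter_sum2: quarter > 2 OR venue IN ('neutral', 'home')]
game_id=4: ✓ → 5552
game_id=5: ✓ → 10864
game_id=6: ✓ → 9673
game_id=7: ✓ → 16462
game_id=8: ✓ → 12998
game_id=9: ✗
game_id=10: ✓ → 2800
game_id=11: ✓ → 9267
game_id=12: ✓ → 2592
quarter_sum2 = 5552 + 10864 + 9673 + 16462 + 12998 + 2800 + 9267 + 2592 = 70208

away_min=2800, quarter_sum=51336, quarter_sum2=70208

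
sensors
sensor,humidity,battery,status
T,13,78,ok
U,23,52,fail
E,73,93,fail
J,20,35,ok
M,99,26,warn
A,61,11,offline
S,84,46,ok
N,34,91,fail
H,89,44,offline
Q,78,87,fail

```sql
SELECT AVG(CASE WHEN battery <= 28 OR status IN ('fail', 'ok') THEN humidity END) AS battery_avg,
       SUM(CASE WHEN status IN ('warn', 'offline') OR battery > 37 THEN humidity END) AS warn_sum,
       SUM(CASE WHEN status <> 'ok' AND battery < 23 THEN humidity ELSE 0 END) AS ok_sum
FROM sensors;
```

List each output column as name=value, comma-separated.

[battery_avg: battery <= 28 OR status IN ('fail', 'ok')]
sensor=T: ✓ → 13
sensor=U: ✓ → 23
sensor=E: ✓ → 73
sensor=J: ✓ → 20
sensor=M: ✓ → 99
sensor=A: ✓ → 61
sensor=S: ✓ → 84
sensor=N: ✓ → 34
sensor=H: ✗
sensor=Q: ✓ → 78
battery_avg = (13 + 23 + 73 + 20 + 99 + 61 + 84 + 34 + 78) / 9 = 53.8888888889
—
[warn_sum: status IN ('warn', 'offline') OR battery > 37]
sensor=T: ✓ → 13
sensor=U: ✓ → 23
sensor=E: ✓ → 73
sensor=J: ✗
sensor=M: ✓ → 99
sensor=A: ✓ → 61
sensor=S: ✓ → 84
sensor=N: ✓ → 34
sensor=H: ✓ → 89
sensor=Q: ✓ → 78
warn_sum = 13 + 23 + 73 + 99 + 61 + 84 + 34 + 89 + 78 = 554
—
[ok_sum: status <> 'ok' AND battery < 23]
sensor=T: ✗
sensor=U: ✗
sensor=E: ✗
sensor=J: ✗
sensor=M: ✗
sensor=A: ✓ → 61
sensor=S: ✗
sensor=N: ✗
sensor=H: ✗
sensor=Q: ✗
ok_sum = 61

battery_avg=53.8888888889, warn_sum=554, ok_sum=61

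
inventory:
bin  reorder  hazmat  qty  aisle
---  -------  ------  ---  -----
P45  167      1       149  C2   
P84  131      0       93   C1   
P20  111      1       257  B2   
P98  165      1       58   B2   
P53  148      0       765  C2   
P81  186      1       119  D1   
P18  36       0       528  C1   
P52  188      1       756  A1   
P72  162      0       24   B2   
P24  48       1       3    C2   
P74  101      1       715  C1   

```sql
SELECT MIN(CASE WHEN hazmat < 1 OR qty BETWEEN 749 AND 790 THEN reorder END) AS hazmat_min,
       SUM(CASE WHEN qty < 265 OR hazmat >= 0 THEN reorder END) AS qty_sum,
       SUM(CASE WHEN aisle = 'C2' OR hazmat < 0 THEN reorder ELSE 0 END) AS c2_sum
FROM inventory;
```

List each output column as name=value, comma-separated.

hazmat_min=36, qty_sum=1443, c2_sum=363

[hazmat_min: hazmat < 1 OR qty BETWEEN 749 AND 790]
bin=P45: ✗
bin=P84: ✓ → 131
bin=P20: ✗
bin=P98: ✗
bin=P53: ✓ → 148
bin=P81: ✗
bin=P18: ✓ → 36
bin=P52: ✓ → 188
bin=P72: ✓ → 162
bin=P24: ✗
bin=P74: ✗
hazmat_min = MIN(131, 148, 36, 188, 162) = 36
—
[qty_sum: qty < 265 OR hazmat >= 0]
bin=P45: ✓ → 167
bin=P84: ✓ → 131
bin=P20: ✓ → 111
bin=P98: ✓ → 165
bin=P53: ✓ → 148
bin=P81: ✓ → 186
bin=P18: ✓ → 36
bin=P52: ✓ → 188
bin=P72: ✓ → 162
bin=P24: ✓ → 48
bin=P74: ✓ → 101
qty_sum = 167 + 131 + 111 + 165 + 148 + 186 + 36 + 188 + 162 + 48 + 101 = 1443
—
[c2_sum: aisle = 'C2' OR hazmat < 0]
bin=P45: ✓ → 167
bin=P84: ✗
bin=P20: ✗
bin=P98: ✗
bin=P53: ✓ → 148
bin=P81: ✗
bin=P18: ✗
bin=P52: ✗
bin=P72: ✗
bin=P24: ✓ → 48
bin=P74: ✗
c2_sum = 167 + 148 + 48 = 363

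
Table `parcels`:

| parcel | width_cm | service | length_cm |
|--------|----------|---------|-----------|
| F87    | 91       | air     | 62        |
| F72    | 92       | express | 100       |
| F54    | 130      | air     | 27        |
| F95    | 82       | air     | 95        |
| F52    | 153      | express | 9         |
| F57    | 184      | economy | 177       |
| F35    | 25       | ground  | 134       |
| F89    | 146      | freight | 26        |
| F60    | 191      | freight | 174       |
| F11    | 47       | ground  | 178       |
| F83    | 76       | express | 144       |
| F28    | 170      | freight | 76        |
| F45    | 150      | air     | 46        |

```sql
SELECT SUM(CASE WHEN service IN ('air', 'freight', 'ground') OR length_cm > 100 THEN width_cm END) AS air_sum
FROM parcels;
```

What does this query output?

1292

parcel=F87: ✓ → 91
parcel=F72: ✗
parcel=F54: ✓ → 130
parcel=F95: ✓ → 82
parcel=F52: ✗
parcel=F57: ✓ → 184
parcel=F35: ✓ → 25
parcel=F89: ✓ → 146
parcel=F60: ✓ → 191
parcel=F11: ✓ → 47
parcel=F83: ✓ → 76
parcel=F28: ✓ → 170
parcel=F45: ✓ → 150
air_sum = 91 + 130 + 82 + 184 + 25 + 146 + 191 + 47 + 76 + 170 + 150 = 1292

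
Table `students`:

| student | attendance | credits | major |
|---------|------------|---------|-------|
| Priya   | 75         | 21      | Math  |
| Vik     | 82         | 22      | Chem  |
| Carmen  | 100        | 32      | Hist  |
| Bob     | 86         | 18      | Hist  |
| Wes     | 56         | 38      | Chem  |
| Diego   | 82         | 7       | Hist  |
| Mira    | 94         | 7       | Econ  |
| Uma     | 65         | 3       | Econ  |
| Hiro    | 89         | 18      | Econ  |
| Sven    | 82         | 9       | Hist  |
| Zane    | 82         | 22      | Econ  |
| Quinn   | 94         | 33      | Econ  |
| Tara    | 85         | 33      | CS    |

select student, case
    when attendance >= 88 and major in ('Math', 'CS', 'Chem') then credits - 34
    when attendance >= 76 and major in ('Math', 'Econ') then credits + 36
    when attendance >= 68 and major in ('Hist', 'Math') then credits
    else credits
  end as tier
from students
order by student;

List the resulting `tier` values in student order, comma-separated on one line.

student=Bob: attendance >= 68 and major in ('Hist', 'Math') → 18
student=Carmen: attendance >= 68 and major in ('Hist', 'Math') → 32
student=Diego: attendance >= 68 and major in ('Hist', 'Math') → 7
student=Hiro: attendance >= 76 and major in ('Math', 'Econ') → 54
student=Mira: attendance >= 76 and major in ('Math', 'Econ') → 43
student=Priya: attendance >= 68 and major in ('Hist', 'Math') → 21
student=Quinn: attendance >= 76 and major in ('Math', 'Econ') → 69
student=Sven: attendance >= 68 and major in ('Hist', 'Math') → 9
student=Tara: ELSE → 33
student=Uma: ELSE → 3
student=Vik: ELSE → 22
student=Wes: ELSE → 38
student=Zane: attendance >= 76 and major in ('Math', 'Econ') → 58

18, 32, 7, 54, 43, 21, 69, 9, 33, 3, 22, 38, 58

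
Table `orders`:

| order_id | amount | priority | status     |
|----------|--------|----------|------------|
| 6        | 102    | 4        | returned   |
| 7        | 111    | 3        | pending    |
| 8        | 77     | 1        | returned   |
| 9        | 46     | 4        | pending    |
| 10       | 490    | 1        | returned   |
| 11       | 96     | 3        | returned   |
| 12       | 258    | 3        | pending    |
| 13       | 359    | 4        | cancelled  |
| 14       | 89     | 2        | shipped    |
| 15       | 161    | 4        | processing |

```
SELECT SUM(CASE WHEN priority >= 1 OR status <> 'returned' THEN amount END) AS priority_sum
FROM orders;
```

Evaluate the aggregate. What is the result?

order_id=6: ✓ → 102
order_id=7: ✓ → 111
order_id=8: ✓ → 77
order_id=9: ✓ → 46
order_id=10: ✓ → 490
order_id=11: ✓ → 96
order_id=12: ✓ → 258
order_id=13: ✓ → 359
order_id=14: ✓ → 89
order_id=15: ✓ → 161
priority_sum = 102 + 111 + 77 + 46 + 490 + 96 + 258 + 359 + 89 + 161 = 1789

1789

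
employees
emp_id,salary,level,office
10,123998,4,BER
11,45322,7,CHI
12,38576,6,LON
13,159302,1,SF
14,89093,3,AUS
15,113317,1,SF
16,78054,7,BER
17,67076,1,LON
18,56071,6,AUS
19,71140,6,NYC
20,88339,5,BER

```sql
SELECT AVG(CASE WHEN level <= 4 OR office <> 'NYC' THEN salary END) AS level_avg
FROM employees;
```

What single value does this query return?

emp_id=10: ✓ → 123998
emp_id=11: ✓ → 45322
emp_id=12: ✓ → 38576
emp_id=13: ✓ → 159302
emp_id=14: ✓ → 89093
emp_id=15: ✓ → 113317
emp_id=16: ✓ → 78054
emp_id=17: ✓ → 67076
emp_id=18: ✓ → 56071
emp_id=19: ✗
emp_id=20: ✓ → 88339
level_avg = (123998 + 45322 + 38576 + 159302 + 89093 + 113317 + 78054 + 67076 + 56071 + 88339) / 10 = 85914.8

85914.8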